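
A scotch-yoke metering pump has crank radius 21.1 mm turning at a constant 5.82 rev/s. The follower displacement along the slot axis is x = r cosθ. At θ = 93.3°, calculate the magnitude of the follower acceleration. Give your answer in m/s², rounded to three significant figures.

ω = 36.57 rad/s (from 5.82 rev/s).
x = r cosθ ⇒ ẍ = −rω² cosθ (ω constant).
|a| = rω²|cosθ| = 0.0211·(36.57)²·|cos 93.3°| = 1.6242 m/s².

1.62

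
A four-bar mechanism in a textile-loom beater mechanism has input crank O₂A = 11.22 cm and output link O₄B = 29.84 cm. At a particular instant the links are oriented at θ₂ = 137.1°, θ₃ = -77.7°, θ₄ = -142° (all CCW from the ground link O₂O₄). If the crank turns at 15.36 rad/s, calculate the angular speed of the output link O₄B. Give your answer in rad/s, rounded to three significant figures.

3.66

ω₂ = 15.36 rad/s
Differentiating the loop-closure r₂e^{iθ₂}+r₃e^{iθ₃}=r₁+r₄e^{iθ₄} gives r₂ω₂e^{iθ₂}+r₃ω₃e^{iθ₃}=r₄ω₄e^{iθ₄}.
Eliminating the other unknown: ω₄ = r₂ω₂ sin(θ₂−θ₃) / [r₄ sin(θ₄−θ₃)].
Numerator sine = -0.57071; denominator sine = -0.90108.
Result = 0.1122·15.36·(-0.57071) / (0.2984·(-0.90108)) = +3.658 rad/s; magnitude 3.658 rad/s.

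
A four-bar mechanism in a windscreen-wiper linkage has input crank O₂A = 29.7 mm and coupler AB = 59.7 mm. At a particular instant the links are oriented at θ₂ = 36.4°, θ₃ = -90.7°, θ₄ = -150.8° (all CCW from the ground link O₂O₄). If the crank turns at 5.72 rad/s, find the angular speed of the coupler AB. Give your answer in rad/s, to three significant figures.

0.411

ω₂ = 5.72 rad/s
Differentiating the loop-closure r₂e^{iθ₂}+r₃e^{iθ₃}=r₁+r₄e^{iθ₄} gives r₂ω₂e^{iθ₂}+r₃ω₃e^{iθ₃}=r₄ω₄e^{iθ₄}.
Eliminating the other unknown: ω₃ = r₂ω₂ sin(θ₄−θ₂) / [r₃ sin(θ₃−θ₄)].
Numerator sine = +0.12533; denominator sine = +0.86690.
Result = 0.0297·5.72·(+0.12533) / (0.0597·(+0.86690)) = +0.41141 rad/s; magnitude 0.41141 rad/s.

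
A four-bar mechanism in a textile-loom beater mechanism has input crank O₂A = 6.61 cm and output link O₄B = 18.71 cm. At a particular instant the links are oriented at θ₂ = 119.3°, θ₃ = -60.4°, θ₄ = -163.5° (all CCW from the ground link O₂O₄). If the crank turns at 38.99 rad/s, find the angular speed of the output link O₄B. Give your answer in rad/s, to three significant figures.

0.0741

ω₂ = 38.99 rad/s
Differentiating the loop-closure r₂e^{iθ₂}+r₃e^{iθ₃}=r₁+r₄e^{iθ₄} gives r₂ω₂e^{iθ₂}+r₃ω₃e^{iθ₃}=r₄ω₄e^{iθ₄}.
Eliminating the other unknown: ω₄ = r₂ω₂ sin(θ₂−θ₃) / [r₄ sin(θ₄−θ₃)].
Numerator sine = +0.00524; denominator sine = -0.97398.
Result = 0.0661·38.99·(+0.00524) / (0.1871·(-0.97398)) = -0.074051 rad/s; magnitude 0.074051 rad/s.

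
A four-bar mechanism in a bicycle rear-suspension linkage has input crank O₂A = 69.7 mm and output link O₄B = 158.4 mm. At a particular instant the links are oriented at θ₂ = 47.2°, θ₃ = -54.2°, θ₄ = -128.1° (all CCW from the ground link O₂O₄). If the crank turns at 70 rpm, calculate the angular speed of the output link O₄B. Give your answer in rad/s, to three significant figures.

ω₂ = 7.33 rad/s (from 70 rpm).
Differentiating the loop-closure r₂e^{iθ₂}+r₃e^{iθ₃}=r₁+r₄e^{iθ₄} gives r₂ω₂e^{iθ₂}+r₃ω₃e^{iθ₃}=r₄ω₄e^{iθ₄}.
Eliminating the other unknown: ω₄ = r₂ω₂ sin(θ₂−θ₃) / [r₄ sin(θ₄−θ₃)].
Numerator sine = +0.98027; denominator sine = -0.96078.
Result = 0.0697·7.33·(+0.98027) / (0.1584·(-0.96078)) = -3.291 rad/s; magnitude 3.291 rad/s.

3.29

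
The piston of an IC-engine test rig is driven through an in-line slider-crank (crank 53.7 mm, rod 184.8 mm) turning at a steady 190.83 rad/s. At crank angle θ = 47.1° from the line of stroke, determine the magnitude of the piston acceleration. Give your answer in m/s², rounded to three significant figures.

ω = 190.8 rad/s
x(θ) = r cosθ + √(L² − r² sin²θ); with ω constant, a = ω²·d²x/dθ².
d²x/dθ² = −r cosθ − r²(cos2θ)/√u − r⁴ sin²2θ/(4u^{3/2}),  u = L² − r² sin²θ = 0.0326036 m².
Substituting r = 0.0537 m, L = 0.1848 m, θ = 47.1°: d²x/dθ² = -0.035736 m.
a = ω²·d²x/dθ² = (190.8)²·(-0.035736) = -1301.4 m/s²;  |a| = 1301.4 m/s².

1300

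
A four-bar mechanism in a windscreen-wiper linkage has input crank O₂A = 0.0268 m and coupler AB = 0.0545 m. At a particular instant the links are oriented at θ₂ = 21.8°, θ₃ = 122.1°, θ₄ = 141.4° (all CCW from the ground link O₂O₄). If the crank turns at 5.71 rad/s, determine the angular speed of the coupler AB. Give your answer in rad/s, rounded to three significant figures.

7.39

ω₂ = 5.71 rad/s
Differentiating the loop-closure r₂e^{iθ₂}+r₃e^{iθ₃}=r₁+r₄e^{iθ₄} gives r₂ω₂e^{iθ₂}+r₃ω₃e^{iθ₃}=r₄ω₄e^{iθ₄}.
Eliminating the other unknown: ω₃ = r₂ω₂ sin(θ₄−θ₂) / [r₃ sin(θ₃−θ₄)].
Numerator sine = +0.86949; denominator sine = -0.33051.
Result = 0.0268·5.71·(+0.86949) / (0.0545·(-0.33051)) = -7.3867 rad/s; magnitude 7.3867 rad/s.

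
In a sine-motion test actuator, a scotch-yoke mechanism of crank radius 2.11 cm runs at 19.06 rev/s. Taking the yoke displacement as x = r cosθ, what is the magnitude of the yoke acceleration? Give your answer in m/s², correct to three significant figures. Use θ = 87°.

15.8

ω = 119.8 rad/s (from 19.06 rev/s).
x = r cosθ ⇒ ẍ = −rω² cosθ (ω constant).
|a| = rω²|cosθ| = 0.0211·(119.8)²·|cos 87°| = 15.838 m/s².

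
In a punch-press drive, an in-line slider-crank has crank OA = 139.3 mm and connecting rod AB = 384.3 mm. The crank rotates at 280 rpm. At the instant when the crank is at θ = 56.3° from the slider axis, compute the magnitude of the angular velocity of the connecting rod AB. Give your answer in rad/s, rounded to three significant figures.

6.19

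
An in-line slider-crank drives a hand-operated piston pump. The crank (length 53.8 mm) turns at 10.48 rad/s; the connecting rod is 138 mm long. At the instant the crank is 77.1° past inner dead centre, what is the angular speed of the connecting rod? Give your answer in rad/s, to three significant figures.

ω = 10.48 rad/s
The rod makes angle φ with the slider axis where L sinφ = r sinθ; differentiating, L cosφ·φ̇ = r ω cosθ.
L cosφ = √(L² − r² sin²θ) = 0.12765 m.
|ω_rod| = r ω |cosθ| / √(L² − r² sin²θ) = 0.0538·10.48·0.22325/0.12765 = 0.98611 rad/s.

0.986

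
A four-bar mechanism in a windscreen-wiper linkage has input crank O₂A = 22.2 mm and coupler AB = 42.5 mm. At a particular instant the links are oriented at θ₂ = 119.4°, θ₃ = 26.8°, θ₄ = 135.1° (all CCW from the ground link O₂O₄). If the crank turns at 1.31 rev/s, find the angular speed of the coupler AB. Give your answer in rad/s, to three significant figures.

1.23

ω₂ = 8.231 rad/s (from 1.31 rev/s).
Differentiating the loop-closure r₂e^{iθ₂}+r₃e^{iθ₃}=r₁+r₄e^{iθ₄} gives r₂ω₂e^{iθ₂}+r₃ω₃e^{iθ₃}=r₄ω₄e^{iθ₄}.
Eliminating the other unknown: ω₃ = r₂ω₂ sin(θ₄−θ₂) / [r₃ sin(θ₃−θ₄)].
Numerator sine = +0.27060; denominator sine = -0.94943.
Result = 0.0222·8.231·(+0.27060) / (0.0425·(-0.94943)) = -1.2254 rad/s; magnitude 1.2254 rad/s.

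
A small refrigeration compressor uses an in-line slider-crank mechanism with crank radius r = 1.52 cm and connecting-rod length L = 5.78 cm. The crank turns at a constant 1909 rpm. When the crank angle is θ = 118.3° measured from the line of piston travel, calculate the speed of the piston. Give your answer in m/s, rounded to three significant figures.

ω = 2π·1909/60 = 199.9 rad/s
For an in-line slider-crank, x = r cosθ + √(L² − r² sin²θ), so v = −rω sinθ·[1 + r cosθ/√(L² − r² sin²θ)].
With r = 0.0152 m, L = 0.0578 m, θ = 118.3°: √(L² − r² sin²θ) = 0.056229 m.
v = −0.0152·199.9·0.88048·[1 + 0.0152·-0.47409/0.056229] = -2.3326 m/s.
|v| = 2.3326 m/s.

2.33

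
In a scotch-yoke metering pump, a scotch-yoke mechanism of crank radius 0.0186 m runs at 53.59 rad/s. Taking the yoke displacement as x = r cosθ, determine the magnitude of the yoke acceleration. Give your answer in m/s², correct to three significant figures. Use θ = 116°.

ω = 53.59 rad/s
x = r cosθ ⇒ ẍ = −rω² cosθ (ω constant).
|a| = rω²|cosθ| = 0.0186·(53.59)²·|cos 116°| = 23.417 m/s².

23.4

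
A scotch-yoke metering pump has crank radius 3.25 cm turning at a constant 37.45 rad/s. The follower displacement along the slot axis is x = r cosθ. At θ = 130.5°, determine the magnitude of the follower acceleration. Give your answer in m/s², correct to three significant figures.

29.6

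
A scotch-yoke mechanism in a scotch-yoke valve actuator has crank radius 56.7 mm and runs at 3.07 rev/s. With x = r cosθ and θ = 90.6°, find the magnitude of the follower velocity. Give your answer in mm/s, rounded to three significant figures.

ω = 19.29 rad/s (from 3.07 rev/s).
x = r cosθ ⇒ ẋ = −rω sinθ.
|v| = rω|sinθ| = 0.0567·19.29·|sin 90.6°| = 1.0936 m/s = 1093.6 mm/s.

1090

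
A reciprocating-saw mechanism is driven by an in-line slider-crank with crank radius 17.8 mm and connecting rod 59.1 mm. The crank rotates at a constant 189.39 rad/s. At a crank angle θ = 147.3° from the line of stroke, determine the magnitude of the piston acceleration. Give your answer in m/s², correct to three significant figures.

ω = 189.4 rad/s
x(θ) = r cosθ + √(L² − r² sin²θ); with ω constant, a = ω²·d²x/dθ².
d²x/dθ² = −r cosθ − r²(cos2θ)/√u − r⁴ sin²2θ/(4u^{3/2}),  u = L² − r² sin²θ = 0.00340034 m².
Substituting r = 0.0178 m, L = 0.0591 m, θ = 147.3°: d²x/dθ² = +0.012612 m.
a = ω²·d²x/dθ² = (189.4)²·(+0.012612) = +452.39 m/s²;  |a| = 452.39 m/s².

452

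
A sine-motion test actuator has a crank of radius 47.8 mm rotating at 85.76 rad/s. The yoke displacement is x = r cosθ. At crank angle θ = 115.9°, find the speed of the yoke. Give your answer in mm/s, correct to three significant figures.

3690

ω = 85.76 rad/s
x = r cosθ ⇒ ẋ = −rω sinθ.
|v| = rω|sinθ| = 0.0478·85.76·|sin 115.9°| = 3.6876 m/s = 3687.6 mm/s.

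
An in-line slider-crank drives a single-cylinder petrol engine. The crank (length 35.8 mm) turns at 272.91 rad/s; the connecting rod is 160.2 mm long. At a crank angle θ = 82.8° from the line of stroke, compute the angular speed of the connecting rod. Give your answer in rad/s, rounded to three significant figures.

7.84

ω = 272.9 rad/s
The rod makes angle φ with the slider axis where L sinφ = r sinθ; differentiating, L cosφ·φ̇ = r ω cosθ.
L cosφ = √(L² − r² sin²θ) = 0.15621 m.
|ω_rod| = r ω |cosθ| / √(L² − r² sin²θ) = 0.0358·272.9·0.12533/0.15621 = 7.8388 rad/s.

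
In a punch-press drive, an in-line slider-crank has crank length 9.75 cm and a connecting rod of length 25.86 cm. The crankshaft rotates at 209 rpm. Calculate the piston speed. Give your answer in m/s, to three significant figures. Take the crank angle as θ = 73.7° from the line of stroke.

ω = 2π·209/60 = 21.89 rad/s
For an in-line slider-crank, x = r cosθ + √(L² − r² sin²θ), so v = −rω sinθ·[1 + r cosθ/√(L² − r² sin²θ)].
With r = 0.0975 m, L = 0.2586 m, θ = 73.7°: √(L² − r² sin²θ) = 0.24107 m.
v = −0.0975·21.89·0.95981·[1 + 0.0975·0.28067/0.24107] = -2.2806 m/s.
|v| = 2.2806 m/s.

2.28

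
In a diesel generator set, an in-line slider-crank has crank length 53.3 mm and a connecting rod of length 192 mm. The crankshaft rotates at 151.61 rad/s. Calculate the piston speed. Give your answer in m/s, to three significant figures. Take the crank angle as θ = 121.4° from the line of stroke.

ω = 151.6 rad/s
For an in-line slider-crank, x = r cosθ + √(L² − r² sin²θ), so v = −rω sinθ·[1 + r cosθ/√(L² − r² sin²θ)].
With r = 0.0533 m, L = 0.192 m, θ = 121.4°: √(L² − r² sin²θ) = 0.18653 m.
v = −0.0533·151.6·0.85355·[1 + 0.0533·-0.52101/0.18653] = -5.8705 m/s.
|v| = 5.8705 m/s.

5.87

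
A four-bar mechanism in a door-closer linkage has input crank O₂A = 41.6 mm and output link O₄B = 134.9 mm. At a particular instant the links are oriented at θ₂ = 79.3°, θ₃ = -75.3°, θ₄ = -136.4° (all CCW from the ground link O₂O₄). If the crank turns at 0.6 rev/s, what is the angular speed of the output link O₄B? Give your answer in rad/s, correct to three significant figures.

ω₂ = 3.77 rad/s (from 0.6 rev/s).
Differentiating the loop-closure r₂e^{iθ₂}+r₃e^{iθ₃}=r₁+r₄e^{iθ₄} gives r₂ω₂e^{iθ₂}+r₃ω₃e^{iθ₃}=r₄ω₄e^{iθ₄}.
Eliminating the other unknown: ω₄ = r₂ω₂ sin(θ₂−θ₃) / [r₄ sin(θ₄−θ₃)].
Numerator sine = +0.42894; denominator sine = -0.87546.
Result = 0.0416·3.77·(+0.42894) / (0.1349·(-0.87546)) = -0.56959 rad/s; magnitude 0.56959 rad/s.

0.570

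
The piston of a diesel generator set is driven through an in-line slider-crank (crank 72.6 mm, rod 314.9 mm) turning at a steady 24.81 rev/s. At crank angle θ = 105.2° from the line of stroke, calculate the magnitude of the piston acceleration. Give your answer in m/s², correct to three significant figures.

ω = 2π·24.8 = 155.9 rad/s
x(θ) = r cosθ + √(L² − r² sin²θ); with ω constant, a = ω²·d²x/dθ².
d²x/dθ² = −r cosθ − r²(cos2θ)/√u − r⁴ sin²2θ/(4u^{3/2}),  u = L² − r² sin²θ = 0.0942536 m².
Substituting r = 0.0726 m, L = 0.3149 m, θ = 105.2°: d²x/dθ² = +0.033781 m.
a = ω²·d²x/dθ² = (155.9)²·(+0.033781) = +820.9 m/s²;  |a| = 820.9 m/s².

821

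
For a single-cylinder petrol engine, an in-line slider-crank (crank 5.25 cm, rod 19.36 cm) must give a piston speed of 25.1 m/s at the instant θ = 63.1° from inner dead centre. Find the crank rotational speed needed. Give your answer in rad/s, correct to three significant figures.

For an in-line slider-crank, |v_piston| = rω|sinθ|·[1 + r cosθ/√(L² − r² sin²θ)].
With r = 0.0525 m, L = 0.1936 m, θ = 63.1°: the bracketed kinematic factor |dx/dθ| = 0.052739 m.
ω = v/|dx/dθ| = 25.1/0.052739 = 475.93 rad/s.

476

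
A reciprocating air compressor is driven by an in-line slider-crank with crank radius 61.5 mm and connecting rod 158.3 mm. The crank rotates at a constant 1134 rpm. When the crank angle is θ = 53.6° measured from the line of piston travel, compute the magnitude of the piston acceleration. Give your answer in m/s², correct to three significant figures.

423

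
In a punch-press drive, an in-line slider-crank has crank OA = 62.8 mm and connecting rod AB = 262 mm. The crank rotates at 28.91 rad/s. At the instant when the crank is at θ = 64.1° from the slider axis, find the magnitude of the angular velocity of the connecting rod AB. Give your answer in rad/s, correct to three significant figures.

3.10

ω = 28.91 rad/s
The rod makes angle φ with the slider axis where L sinφ = r sinθ; differentiating, L cosφ·φ̇ = r ω cosθ.
L cosφ = √(L² − r² sin²θ) = 0.25584 m.
|ω_rod| = r ω |cosθ| / √(L² − r² sin²θ) = 0.0628·28.91·0.43680/0.25584 = 3.0998 rad/s.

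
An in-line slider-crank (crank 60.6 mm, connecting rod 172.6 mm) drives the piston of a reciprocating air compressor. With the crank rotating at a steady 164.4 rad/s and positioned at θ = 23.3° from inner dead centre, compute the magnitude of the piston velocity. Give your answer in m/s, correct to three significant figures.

ω = 164.4 rad/s
For an in-line slider-crank, x = r cosθ + √(L² − r² sin²θ), so v = −rω sinθ·[1 + r cosθ/√(L² − r² sin²θ)].
With r = 0.0606 m, L = 0.1726 m, θ = 23.3°: √(L² − r² sin²θ) = 0.17093 m.
v = −0.0606·164.4·0.39555·[1 + 0.0606·0.91845/0.17093] = -5.2239 m/s.
|v| = 5.2239 m/s.

5.22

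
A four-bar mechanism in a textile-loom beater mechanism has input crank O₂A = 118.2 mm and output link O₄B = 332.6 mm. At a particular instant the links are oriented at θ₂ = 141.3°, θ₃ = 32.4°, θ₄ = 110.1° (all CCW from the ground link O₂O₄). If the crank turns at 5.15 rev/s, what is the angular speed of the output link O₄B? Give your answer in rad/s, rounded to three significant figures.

11.1

ω₂ = 32.36 rad/s (from 5.15 rev/s).
Differentiating the loop-closure r₂e^{iθ₂}+r₃e^{iθ₃}=r₁+r₄e^{iθ₄} gives r₂ω₂e^{iθ₂}+r₃ω₃e^{iθ₃}=r₄ω₄e^{iθ₄}.
Eliminating the other unknown: ω₄ = r₂ω₂ sin(θ₂−θ₃) / [r₄ sin(θ₄−θ₃)].
Numerator sine = +0.94609; denominator sine = +0.97705.
Result = 0.1182·32.36·(+0.94609) / (0.3326·(+0.97705)) = +11.135 rad/s; magnitude 11.135 rad/s.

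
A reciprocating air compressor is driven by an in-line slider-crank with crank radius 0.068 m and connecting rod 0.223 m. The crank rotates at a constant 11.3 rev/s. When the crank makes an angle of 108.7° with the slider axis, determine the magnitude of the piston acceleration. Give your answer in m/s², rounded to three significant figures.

ω = 2π·11.3 = 71 rad/s
x(θ) = r cosθ + √(L² − r² sin²θ); with ω constant, a = ω²·d²x/dθ².
d²x/dθ² = −r cosθ − r²(cos2θ)/√u − r⁴ sin²2θ/(4u^{3/2}),  u = L² − r² sin²θ = 0.0455803 m².
Substituting r = 0.068 m, L = 0.223 m, θ = 108.7°: d²x/dθ² = +0.038805 m.
a = ω²·d²x/dθ² = (71)²·(+0.038805) = +195.62 m/s²;  |a| = 195.62 m/s².

196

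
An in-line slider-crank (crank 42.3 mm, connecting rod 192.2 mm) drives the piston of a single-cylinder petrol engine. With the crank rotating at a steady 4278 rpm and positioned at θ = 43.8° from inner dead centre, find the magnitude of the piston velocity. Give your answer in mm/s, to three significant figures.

15200

ω = 2π·4278/60 = 448 rad/s
For an in-line slider-crank, x = r cosθ + √(L² − r² sin²θ), so v = −rω sinθ·[1 + r cosθ/√(L² − r² sin²θ)].
With r = 0.0423 m, L = 0.1922 m, θ = 43.8°: √(L² − r² sin²θ) = 0.18996 m.
v = −0.0423·448·0.69214·[1 + 0.0423·0.72176/0.18996] = -15.224 m/s.
|v| = 15.224 m/s = 15224 mm/s.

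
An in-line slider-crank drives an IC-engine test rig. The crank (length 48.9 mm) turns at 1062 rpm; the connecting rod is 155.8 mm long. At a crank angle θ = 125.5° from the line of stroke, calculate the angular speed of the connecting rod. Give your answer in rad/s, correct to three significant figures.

21.0

ω = 111.2 rad/s (converted from 1062 rpm).
The rod makes angle φ with the slider axis where L sinφ = r sinθ; differentiating, L cosφ·φ̇ = r ω cosθ.
L cosφ = √(L² − r² sin²θ) = 0.15063 m.
|ω_rod| = r ω |cosθ| / √(L² − r² sin²θ) = 0.0489·111.2·0.58070/0.15063 = 20.966 rad/s.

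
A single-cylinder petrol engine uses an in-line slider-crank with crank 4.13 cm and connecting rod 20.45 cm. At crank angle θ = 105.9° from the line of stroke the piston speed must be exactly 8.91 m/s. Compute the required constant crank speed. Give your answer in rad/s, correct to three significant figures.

For an in-line slider-crank, |v_piston| = rω|sinθ|·[1 + r cosθ/√(L² − r² sin²θ)].
With r = 0.0413 m, L = 0.2045 m, θ = 105.9°: the bracketed kinematic factor |dx/dθ| = 0.03748 m.
ω = v/|dx/dθ| = 8.91/0.03748 = 237.73 rad/s.

238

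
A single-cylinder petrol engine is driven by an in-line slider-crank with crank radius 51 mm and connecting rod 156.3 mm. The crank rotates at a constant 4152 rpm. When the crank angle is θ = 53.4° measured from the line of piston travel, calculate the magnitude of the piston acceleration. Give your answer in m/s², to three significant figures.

4890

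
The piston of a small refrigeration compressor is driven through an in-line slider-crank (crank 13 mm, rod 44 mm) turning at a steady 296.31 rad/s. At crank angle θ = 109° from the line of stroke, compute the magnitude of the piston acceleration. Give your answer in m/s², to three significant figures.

ω = 296.3 rad/s
x(θ) = r cosθ + √(L² − r² sin²θ); with ω constant, a = ω²·d²x/dθ².
d²x/dθ² = −r cosθ − r²(cos2θ)/√u − r⁴ sin²2θ/(4u^{3/2}),  u = L² − r² sin²θ = 0.00178491 m².
Substituting r = 0.013 m, L = 0.044 m, θ = 109°: d²x/dθ² = +0.0073487 m.
a = ω²·d²x/dθ² = (296.3)²·(+0.0073487) = +645.21 m/s²;  |a| = 645.21 m/s².

645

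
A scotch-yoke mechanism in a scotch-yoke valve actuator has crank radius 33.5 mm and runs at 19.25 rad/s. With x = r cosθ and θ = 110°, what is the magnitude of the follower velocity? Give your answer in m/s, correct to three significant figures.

0.606

ω = 19.25 rad/s
x = r cosθ ⇒ ẋ = −rω sinθ.
|v| = rω|sinθ| = 0.0335·19.25·|sin 110°| = 0.60598 m/s.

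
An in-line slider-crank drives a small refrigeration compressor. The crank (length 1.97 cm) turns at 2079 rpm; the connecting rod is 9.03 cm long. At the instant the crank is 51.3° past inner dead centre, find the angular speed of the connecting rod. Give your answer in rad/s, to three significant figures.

30.1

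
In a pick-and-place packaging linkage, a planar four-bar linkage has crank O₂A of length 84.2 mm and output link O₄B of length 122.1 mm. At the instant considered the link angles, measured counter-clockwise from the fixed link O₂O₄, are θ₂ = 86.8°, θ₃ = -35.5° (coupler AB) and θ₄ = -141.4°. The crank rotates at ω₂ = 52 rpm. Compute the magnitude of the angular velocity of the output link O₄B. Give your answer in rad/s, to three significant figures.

ω₂ = 5.445 rad/s (from 52 rpm).
Differentiating the loop-closure r₂e^{iθ₂}+r₃e^{iθ₃}=r₁+r₄e^{iθ₄} gives r₂ω₂e^{iθ₂}+r₃ω₃e^{iθ₃}=r₄ω₄e^{iθ₄}.
Eliminating the other unknown: ω₄ = r₂ω₂ sin(θ₂−θ₃) / [r₄ sin(θ₄−θ₃)].
Numerator sine = +0.84526; denominator sine = -0.96174.
Result = 0.0842·5.445·(+0.84526) / (0.1221·(-0.96174)) = -3.3004 rad/s; magnitude 3.3004 rad/s.

3.30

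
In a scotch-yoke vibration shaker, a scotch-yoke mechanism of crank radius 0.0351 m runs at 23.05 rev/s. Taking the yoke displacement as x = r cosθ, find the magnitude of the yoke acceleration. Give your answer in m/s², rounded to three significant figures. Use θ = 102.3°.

157

ω = 144.8 rad/s (from 23.05 rev/s).
x = r cosθ ⇒ ẍ = −rω² cosθ (ω constant).
|a| = rω²|cosθ| = 0.0351·(144.8)²·|cos 102.3°| = 156.84 m/s².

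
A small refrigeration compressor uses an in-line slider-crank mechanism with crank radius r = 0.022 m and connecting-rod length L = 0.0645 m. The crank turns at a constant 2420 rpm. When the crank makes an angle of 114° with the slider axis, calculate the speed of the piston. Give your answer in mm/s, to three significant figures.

4350

ω = 2π·2420/60 = 253.4 rad/s
For an in-line slider-crank, x = r cosθ + √(L² − r² sin²θ), so v = −rω sinθ·[1 + r cosθ/√(L² − r² sin²θ)].
With r = 0.022 m, L = 0.0645 m, θ = 114°: √(L² − r² sin²θ) = 0.061289 m.
v = −0.022·253.4·0.91355·[1 + 0.022·-0.40674/0.061289] = -4.3497 m/s.
|v| = 4.3497 m/s = 4349.7 mm/s.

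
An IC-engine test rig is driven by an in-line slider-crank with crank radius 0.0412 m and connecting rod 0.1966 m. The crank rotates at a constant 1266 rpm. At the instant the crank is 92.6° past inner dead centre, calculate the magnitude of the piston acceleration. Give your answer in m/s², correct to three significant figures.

ω = 2π·1266/60 = 132.6 rad/s
x(θ) = r cosθ + √(L² − r² sin²θ); with ω constant, a = ω²·d²x/dθ².
d²x/dθ² = −r cosθ − r²(cos2θ)/√u − r⁴ sin²2θ/(4u^{3/2}),  u = L² − r² sin²θ = 0.0369576 m².
Substituting r = 0.0412 m, L = 0.1966 m, θ = 92.6°: d²x/dθ² = +0.010661 m.
a = ω²·d²x/dθ² = (132.6)²·(+0.010661) = +187.39 m/s²;  |a| = 187.39 m/s².

187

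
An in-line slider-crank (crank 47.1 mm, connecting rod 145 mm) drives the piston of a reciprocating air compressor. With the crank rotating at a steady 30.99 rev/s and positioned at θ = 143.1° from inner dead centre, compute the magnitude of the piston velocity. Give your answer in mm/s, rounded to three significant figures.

4050

ω = 2π·31 = 194.7 rad/s
For an in-line slider-crank, x = r cosθ + √(L² − r² sin²θ), so v = −rω sinθ·[1 + r cosθ/√(L² − r² sin²θ)].
With r = 0.0471 m, L = 0.145 m, θ = 143.1°: √(L² − r² sin²θ) = 0.14222 m.
v = −0.0471·194.7·0.60042·[1 + 0.0471·-0.79968/0.14222] = -4.0481 m/s.
|v| = 4.0481 m/s = 4048.1 mm/s.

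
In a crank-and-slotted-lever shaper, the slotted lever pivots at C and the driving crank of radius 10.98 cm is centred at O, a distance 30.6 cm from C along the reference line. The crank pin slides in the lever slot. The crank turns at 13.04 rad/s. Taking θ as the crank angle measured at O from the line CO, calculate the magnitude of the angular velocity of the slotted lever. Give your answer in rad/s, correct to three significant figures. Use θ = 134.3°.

2.53

ω = 13.04 rad/s
Crank pin A relative to C: A = (d + r cosθ, r sinθ); lever angle φ = atan2(r sinθ, d + r cosθ).
Differentiating tanφ: φ̇ = rω(d cosθ + r)/(d² + r² + 2dr cosθ).
d² + r² + 2dr cosθ = |CA|² = 0.0587602 m²;  d cosθ + r = -0.10392 m.
|ω_lever| = |0.1098·13.04·-0.10392| / 0.0587602 = 2.5321 rad/s.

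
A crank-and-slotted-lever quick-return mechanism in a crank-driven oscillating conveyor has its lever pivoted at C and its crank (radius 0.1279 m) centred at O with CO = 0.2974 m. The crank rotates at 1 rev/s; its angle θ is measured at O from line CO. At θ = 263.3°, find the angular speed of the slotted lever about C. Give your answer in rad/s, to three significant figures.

0.781

ω = 6.283 rad/s (from 1 rev/s).
Crank pin A relative to C: A = (d + r cosθ, r sinθ); lever angle φ = atan2(r sinθ, d + r cosθ).
Differentiating tanφ: φ̇ = rω(d cosθ + r)/(d² + r² + 2dr cosθ).
d² + r² + 2dr cosθ = |CA|² = 0.0959295 m²;  d cosθ + r = +0.093202 m.
|ω_lever| = |0.1279·6.283·+0.093202| / 0.0959295 = 0.78077 rad/s.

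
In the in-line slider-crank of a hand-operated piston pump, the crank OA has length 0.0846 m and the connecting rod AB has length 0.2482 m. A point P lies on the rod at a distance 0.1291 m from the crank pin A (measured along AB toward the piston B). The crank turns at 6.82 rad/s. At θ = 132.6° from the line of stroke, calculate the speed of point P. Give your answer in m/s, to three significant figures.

0.417

ω = 6.82 rad/s.  Crank-pin speed |V_A| = rω = 0.57697 m/s, perpendicular to OA.
Rod angle: sinφ = −(r/L) sinθ ⇒ φ = -14.531°; ω_rod = −rω cosθ/√(L²−r²sin²θ) = +1.6255 rad/s.
V_P = V_A + ω_rod × AP, with AP = 0.1291 m along the rod.
Components: V_Px = −rω sinθ − a·ω_rod·sinφ = -0.37206 m/s;  V_Py = rω cosθ + a·ω_rod·cosφ = -0.1874 m/s.
|V_P| = √(V_Px² + V_Py²) = 0.41659 m/s.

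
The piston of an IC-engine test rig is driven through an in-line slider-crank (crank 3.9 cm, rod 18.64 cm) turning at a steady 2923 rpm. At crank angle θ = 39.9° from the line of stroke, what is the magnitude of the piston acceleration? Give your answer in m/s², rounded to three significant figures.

2950

ω = 2π·2923/60 = 306.1 rad/s
x(θ) = r cosθ + √(L² − r² sin²θ); with ω constant, a = ω²·d²x/dθ².
d²x/dθ² = −r cosθ − r²(cos2θ)/√u − r⁴ sin²2θ/(4u^{3/2}),  u = L² − r² sin²θ = 0.0341191 m².
Substituting r = 0.039 m, L = 0.1864 m, θ = 39.9°: d²x/dθ² = -0.031467 m.
a = ω²·d²x/dθ² = (306.1)²·(-0.031467) = -2948.2 m/s²;  |a| = 2948.2 m/s².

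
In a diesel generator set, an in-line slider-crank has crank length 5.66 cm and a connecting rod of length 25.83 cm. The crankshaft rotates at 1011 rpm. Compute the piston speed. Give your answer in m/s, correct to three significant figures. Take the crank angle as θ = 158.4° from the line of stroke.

1.76

ω = 2π·1011/60 = 105.9 rad/s
For an in-line slider-crank, x = r cosθ + √(L² − r² sin²θ), so v = −rω sinθ·[1 + r cosθ/√(L² − r² sin²θ)].
With r = 0.0566 m, L = 0.2583 m, θ = 158.4°: √(L² − r² sin²θ) = 0.25746 m.
v = −0.0566·105.9·0.36812·[1 + 0.0566·-0.92978/0.25746] = -1.755 m/s.
|v| = 1.755 m/s.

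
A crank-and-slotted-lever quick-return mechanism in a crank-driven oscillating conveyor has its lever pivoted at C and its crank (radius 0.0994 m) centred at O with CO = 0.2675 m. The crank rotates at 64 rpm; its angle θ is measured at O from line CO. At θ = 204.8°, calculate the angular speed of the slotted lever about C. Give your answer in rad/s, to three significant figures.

2.88

ω = 6.702 rad/s (from 64 rpm).
Crank pin A relative to C: A = (d + r cosθ, r sinθ); lever angle φ = atan2(r sinθ, d + r cosθ).
Differentiating tanφ: φ̇ = rω(d cosθ + r)/(d² + r² + 2dr cosθ).
d² + r² + 2dr cosθ = |CA|² = 0.0331619 m²;  d cosθ + r = -0.14343 m.
|ω_lever| = |0.0994·6.702·-0.14343| / 0.0331619 = 2.8814 rad/s.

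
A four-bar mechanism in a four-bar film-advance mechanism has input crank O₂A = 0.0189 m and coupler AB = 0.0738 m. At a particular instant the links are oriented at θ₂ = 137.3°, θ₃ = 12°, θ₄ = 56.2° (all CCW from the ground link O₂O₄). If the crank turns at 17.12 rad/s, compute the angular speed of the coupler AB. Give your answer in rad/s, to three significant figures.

ω₂ = 17.12 rad/s
Differentiating the loop-closure r₂e^{iθ₂}+r₃e^{iθ₃}=r₁+r₄e^{iθ₄} gives r₂ω₂e^{iθ₂}+r₃ω₃e^{iθ₃}=r₄ω₄e^{iθ₄}.
Eliminating the other unknown: ω₃ = r₂ω₂ sin(θ₄−θ₂) / [r₃ sin(θ₃−θ₄)].
Numerator sine = -0.98796; denominator sine = -0.69717.
Result = 0.0189·17.12·(-0.98796) / (0.0738·(-0.69717)) = +6.2132 rad/s; magnitude 6.2132 rad/s.

6.21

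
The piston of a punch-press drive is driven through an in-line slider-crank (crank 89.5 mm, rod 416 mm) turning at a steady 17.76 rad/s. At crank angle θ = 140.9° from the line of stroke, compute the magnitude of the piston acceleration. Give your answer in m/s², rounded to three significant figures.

ω = 17.76 rad/s
x(θ) = r cosθ + √(L² − r² sin²θ); with ω constant, a = ω²·d²x/dθ².
d²x/dθ² = −r cosθ − r²(cos2θ)/√u − r⁴ sin²2θ/(4u^{3/2}),  u = L² − r² sin²θ = 0.16987 m².
Substituting r = 0.0895 m, L = 0.416 m, θ = 140.9°: d²x/dθ² = +0.065262 m.
a = ω²·d²x/dθ² = (17.76)²·(+0.065262) = +20.585 m/s²;  |a| = 20.585 m/s².

20.6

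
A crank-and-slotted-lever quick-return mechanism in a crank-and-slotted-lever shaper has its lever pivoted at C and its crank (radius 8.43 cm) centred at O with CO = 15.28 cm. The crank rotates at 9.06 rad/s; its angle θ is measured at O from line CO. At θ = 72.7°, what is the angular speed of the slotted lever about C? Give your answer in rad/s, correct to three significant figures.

2.60

ω = 9.06 rad/s
Crank pin A relative to C: A = (d + r cosθ, r sinθ); lever angle φ = atan2(r sinθ, d + r cosθ).
Differentiating tanφ: φ̇ = rω(d cosθ + r)/(d² + r² + 2dr cosθ).
d² + r² + 2dr cosθ = |CA|² = 0.0381153 m²;  d cosθ + r = +0.12974 m.
|ω_lever| = |0.0843·9.06·+0.12974| / 0.0381153 = 2.5997 rad/s.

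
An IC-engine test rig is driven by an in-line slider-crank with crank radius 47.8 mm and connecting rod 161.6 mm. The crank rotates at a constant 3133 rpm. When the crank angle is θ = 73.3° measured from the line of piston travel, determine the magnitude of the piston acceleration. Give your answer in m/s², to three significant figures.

ω = 2π·3133/60 = 328.1 rad/s
x(θ) = r cosθ + √(L² − r² sin²θ); with ω constant, a = ω²·d²x/dθ².
d²x/dθ² = −r cosθ − r²(cos2θ)/√u − r⁴ sin²2θ/(4u^{3/2}),  u = L² − r² sin²θ = 0.0240184 m².
Substituting r = 0.0478 m, L = 0.1616 m, θ = 73.3°: d²x/dθ² = -0.001534 m.
a = ω²·d²x/dθ² = (328.1)²·(-0.001534) = -165.12 m/s²;  |a| = 165.12 m/s².

165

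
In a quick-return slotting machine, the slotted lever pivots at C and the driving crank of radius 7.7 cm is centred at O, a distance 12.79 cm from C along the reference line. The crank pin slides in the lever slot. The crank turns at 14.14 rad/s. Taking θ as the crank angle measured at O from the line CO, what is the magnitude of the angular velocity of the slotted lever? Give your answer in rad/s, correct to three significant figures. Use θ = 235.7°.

ω = 14.14 rad/s
Crank pin A relative to C: A = (d + r cosθ, r sinθ); lever angle φ = atan2(r sinθ, d + r cosθ).
Differentiating tanφ: φ̇ = rω(d cosθ + r)/(d² + r² + 2dr cosθ).
d² + r² + 2dr cosθ = |CA|² = 0.0111879 m²;  d cosθ + r = +0.004925 m.
|ω_lever| = |0.077·14.14·+0.004925| / 0.0111879 = 0.47929 rad/s.

0.479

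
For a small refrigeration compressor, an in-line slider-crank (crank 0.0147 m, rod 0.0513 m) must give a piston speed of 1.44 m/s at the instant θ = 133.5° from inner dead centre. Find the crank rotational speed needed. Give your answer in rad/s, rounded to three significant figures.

169

For an in-line slider-crank, |v_piston| = rω|sinθ|·[1 + r cosθ/√(L² − r² sin²θ)].
With r = 0.0147 m, L = 0.0513 m, θ = 133.5°: the bracketed kinematic factor |dx/dθ| = 0.0085128 m.
ω = v/|dx/dθ| = 1.44/0.0085128 = 169.16 rad/s.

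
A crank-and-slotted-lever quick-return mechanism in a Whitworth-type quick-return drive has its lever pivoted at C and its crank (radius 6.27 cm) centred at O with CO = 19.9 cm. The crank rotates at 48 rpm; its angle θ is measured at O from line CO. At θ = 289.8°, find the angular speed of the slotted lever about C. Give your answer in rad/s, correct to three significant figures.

ω = 5.027 rad/s (from 48 rpm).
Crank pin A relative to C: A = (d + r cosθ, r sinθ); lever angle φ = atan2(r sinθ, d + r cosθ).
Differentiating tanφ: φ̇ = rω(d cosθ + r)/(d² + r² + 2dr cosθ).
d² + r² + 2dr cosθ = |CA|² = 0.0519854 m²;  d cosθ + r = +0.13011 m.
|ω_lever| = |0.0627·5.027·+0.13011| / 0.0519854 = 0.78879 rad/s.

0.789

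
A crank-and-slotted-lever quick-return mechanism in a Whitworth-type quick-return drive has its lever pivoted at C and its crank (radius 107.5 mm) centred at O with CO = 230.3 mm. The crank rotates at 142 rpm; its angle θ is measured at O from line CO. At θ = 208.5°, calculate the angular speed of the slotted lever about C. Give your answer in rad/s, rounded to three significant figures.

7.20

ω = 14.87 rad/s (from 142 rpm).
Crank pin A relative to C: A = (d + r cosθ, r sinθ); lever angle φ = atan2(r sinθ, d + r cosθ).
Differentiating tanφ: φ̇ = rω(d cosθ + r)/(d² + r² + 2dr cosθ).
d² + r² + 2dr cosθ = |CA|² = 0.0210802 m²;  d cosθ + r = -0.094892 m.
|ω_lever| = |0.1075·14.87·-0.094892| / 0.0210802 = 7.1958 rad/s.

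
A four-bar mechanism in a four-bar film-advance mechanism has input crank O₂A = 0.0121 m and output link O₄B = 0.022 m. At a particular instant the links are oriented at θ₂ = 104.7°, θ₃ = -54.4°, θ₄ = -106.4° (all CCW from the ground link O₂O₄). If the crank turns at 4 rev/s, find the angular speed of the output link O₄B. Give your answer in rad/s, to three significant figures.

ω₂ = 25.13 rad/s (from 4 rev/s).
Differentiating the loop-closure r₂e^{iθ₂}+r₃e^{iθ₃}=r₁+r₄e^{iθ₄} gives r₂ω₂e^{iθ₂}+r₃ω₃e^{iθ₃}=r₄ω₄e^{iθ₄}.
Eliminating the other unknown: ω₄ = r₂ω₂ sin(θ₂−θ₃) / [r₄ sin(θ₄−θ₃)].
Numerator sine = +0.35674; denominator sine = -0.78801.
Result = 0.0121·25.13·(+0.35674) / (0.022·(-0.78801)) = -6.2578 rad/s; magnitude 6.2578 rad/s.

6.26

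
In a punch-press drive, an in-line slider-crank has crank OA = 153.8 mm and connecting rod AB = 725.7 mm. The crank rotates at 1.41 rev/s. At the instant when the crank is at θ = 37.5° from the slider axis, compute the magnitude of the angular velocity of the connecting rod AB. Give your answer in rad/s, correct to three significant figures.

1.50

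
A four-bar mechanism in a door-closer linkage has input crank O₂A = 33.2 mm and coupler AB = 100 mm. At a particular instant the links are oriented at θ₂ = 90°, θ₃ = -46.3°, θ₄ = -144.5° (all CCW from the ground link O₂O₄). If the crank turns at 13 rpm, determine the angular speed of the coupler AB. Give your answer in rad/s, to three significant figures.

0.372

ω₂ = 1.361 rad/s (from 13 rpm).
Differentiating the loop-closure r₂e^{iθ₂}+r₃e^{iθ₃}=r₁+r₄e^{iθ₄} gives r₂ω₂e^{iθ₂}+r₃ω₃e^{iθ₃}=r₄ω₄e^{iθ₄}.
Eliminating the other unknown: ω₃ = r₂ω₂ sin(θ₄−θ₂) / [r₃ sin(θ₃−θ₄)].
Numerator sine = +0.81412; denominator sine = +0.98978.
Result = 0.0332·1.361·(+0.81412) / (0.1·(+0.98978)) = +0.37176 rad/s; magnitude 0.37176 rad/s.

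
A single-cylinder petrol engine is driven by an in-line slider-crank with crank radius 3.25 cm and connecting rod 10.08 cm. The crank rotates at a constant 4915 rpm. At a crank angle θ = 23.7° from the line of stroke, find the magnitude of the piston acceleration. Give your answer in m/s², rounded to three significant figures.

ω = 2π·4915/60 = 514.7 rad/s
x(θ) = r cosθ + √(L² − r² sin²θ); with ω constant, a = ω²·d²x/dθ².
d²x/dθ² = −r cosθ − r²(cos2θ)/√u − r⁴ sin²2θ/(4u^{3/2}),  u = L² − r² sin²θ = 0.00998999 m².
Substituting r = 0.0325 m, L = 0.1008 m, θ = 23.7°: d²x/dθ² = -0.037063 m.
a = ω²·d²x/dθ² = (514.7)²·(-0.037063) = -9818.6 m/s²;  |a| = 9818.6 m/s².

9820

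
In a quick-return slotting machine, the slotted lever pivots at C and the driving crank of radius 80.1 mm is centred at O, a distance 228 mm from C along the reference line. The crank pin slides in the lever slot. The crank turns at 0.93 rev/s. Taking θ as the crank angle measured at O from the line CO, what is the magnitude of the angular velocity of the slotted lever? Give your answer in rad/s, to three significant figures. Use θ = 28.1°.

ω = 5.843 rad/s (from 0.93 rev/s).
Crank pin A relative to C: A = (d + r cosθ, r sinθ); lever angle φ = atan2(r sinθ, d + r cosθ).
Differentiating tanφ: φ̇ = rω(d cosθ + r)/(d² + r² + 2dr cosθ).
d² + r² + 2dr cosθ = |CA|² = 0.0906202 m²;  d cosθ + r = +0.28122 m.
|ω_lever| = |0.0801·5.843·+0.28122| / 0.0906202 = 1.4525 rad/s.

1.45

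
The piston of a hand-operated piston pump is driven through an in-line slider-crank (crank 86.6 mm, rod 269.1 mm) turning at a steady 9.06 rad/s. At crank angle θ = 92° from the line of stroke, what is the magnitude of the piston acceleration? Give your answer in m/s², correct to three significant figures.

ω = 9.06 rad/s
x(θ) = r cosθ + √(L² − r² sin²θ); with ω constant, a = ω²·d²x/dθ².
d²x/dθ² = −r cosθ − r²(cos2θ)/√u − r⁴ sin²2θ/(4u^{3/2}),  u = L² − r² sin²θ = 0.0649244 m².
Substituting r = 0.0866 m, L = 0.2691 m, θ = 92°: d²x/dθ² = +0.032379 m.
a = ω²·d²x/dθ² = (9.06)²·(+0.032379) = +2.6578 m/s²;  |a| = 2.6578 m/s².

2.66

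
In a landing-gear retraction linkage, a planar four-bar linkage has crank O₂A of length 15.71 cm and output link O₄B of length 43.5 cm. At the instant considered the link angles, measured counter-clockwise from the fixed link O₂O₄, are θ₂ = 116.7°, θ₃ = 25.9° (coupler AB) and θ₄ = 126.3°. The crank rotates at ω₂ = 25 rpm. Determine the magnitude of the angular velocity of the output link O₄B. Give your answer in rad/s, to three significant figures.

0.961

ω₂ = 2.618 rad/s (from 25 rpm).
Differentiating the loop-closure r₂e^{iθ₂}+r₃e^{iθ₃}=r₁+r₄e^{iθ₄} gives r₂ω₂e^{iθ₂}+r₃ω₃e^{iθ₃}=r₄ω₄e^{iθ₄}.
Eliminating the other unknown: ω₄ = r₂ω₂ sin(θ₂−θ₃) / [r₄ sin(θ₄−θ₃)].
Numerator sine = +0.99990; denominator sine = +0.98357.
Result = 0.1571·2.618·(+0.99990) / (0.435·(+0.98357)) = +0.96119 rad/s; magnitude 0.96119 rad/s.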